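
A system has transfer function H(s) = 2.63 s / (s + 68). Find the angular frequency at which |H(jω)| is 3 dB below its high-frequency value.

For a single-pole high-pass, the −3 dB point is at the pole: ω = 68 rad/sec.

68 rad/sec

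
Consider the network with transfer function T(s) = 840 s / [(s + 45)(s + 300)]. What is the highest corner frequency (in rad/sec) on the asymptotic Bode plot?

300 rad/sec

Break frequencies occur at each pole and zero magnitude: 45 rad/sec, 300 rad/sec.
The highest is 300 rad/sec.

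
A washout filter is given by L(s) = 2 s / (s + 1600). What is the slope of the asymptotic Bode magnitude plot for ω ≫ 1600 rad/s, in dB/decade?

0 dB/decade

With 1 zero and 1 pole, the high-frequency asymptotic slope is 20 × (1 − 1) = 0 dB/decade.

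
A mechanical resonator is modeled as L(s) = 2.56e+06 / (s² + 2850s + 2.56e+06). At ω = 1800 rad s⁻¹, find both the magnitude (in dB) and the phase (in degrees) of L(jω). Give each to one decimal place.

|L| = -6.1 dB, ∠L = -97.6°

|(j1800)² + 2850(j1800) + 2.56e+06| = |-6.8e+05 + j5.13e+06| = 5.175e+06
|L(j1800)| = 2.56e+06 / 5.175e+06 = 0.4947
20 log₁₀(0.4947) = -6.11 dB
∠[(j1800)² + 2850(j1800) + 2.56e+06] = ∠[-6.8e+05 + j5.13e+06] = 97.55°
∠L(j1800) = −97.55° = -97.55°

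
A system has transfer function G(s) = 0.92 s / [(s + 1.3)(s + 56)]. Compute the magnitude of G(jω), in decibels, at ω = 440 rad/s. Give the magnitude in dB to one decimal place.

-53.7 dB

|j440| = 440
|j440 + 1.3| = √(440² + 1.3²) = 440
|j440 + 56| = √(440² + 56²) = 443.5
|G(j440)| = 0.92 × 440 / (440 × 443.5) = 0.0020742
20 log₁₀(0.0020742) = -53.66 dB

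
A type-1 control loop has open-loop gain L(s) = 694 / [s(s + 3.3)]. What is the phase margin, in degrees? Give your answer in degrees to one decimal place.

Gain crossover: |L(jω)| = 1 at ω ≈ 26.2 rad/sec.
∠L(j26.2) = −90° − arctan(26.2/3.3) ≈ -172.83°
PM = 180° + (-172.83°) = 7.17°

7.2°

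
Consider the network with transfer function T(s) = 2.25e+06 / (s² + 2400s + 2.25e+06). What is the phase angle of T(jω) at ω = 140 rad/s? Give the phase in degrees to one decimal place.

∠[(j140)² + 2400(j140) + 2.25e+06] = ∠[2.2304e+06 + j3.36e+05] = 8.57°
∠T(j140) = −8.57° = -8.57°

-8.6°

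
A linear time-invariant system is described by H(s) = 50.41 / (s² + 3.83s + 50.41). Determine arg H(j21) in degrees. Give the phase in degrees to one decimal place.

∠[(j21)² + 3.83(j21) + 50.41] = ∠[-390.59 + j80.43] = 168.36°
∠H(j21) = −168.36° = -168.36°

-168.4°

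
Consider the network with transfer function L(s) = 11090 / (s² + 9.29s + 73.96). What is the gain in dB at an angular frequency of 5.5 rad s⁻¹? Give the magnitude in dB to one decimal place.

|(j5.5)² + 9.29(j5.5) + 73.96| = |43.71 + j51.095| = 67.24
|L(j5.5)| = 11090 / 67.24 = 164.93
20 log₁₀(164.93) = 44.35 dB

44.3 dB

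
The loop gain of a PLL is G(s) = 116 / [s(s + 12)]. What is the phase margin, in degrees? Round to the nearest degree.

Gain crossover: |G(jω)| = 1 at ω ≈ 8.03 rad/sec.
∠G(j8.03) = −90° − arctan(8.03/12) ≈ -123.80°
PM = 180° + (-123.80°) = 56.20°

56 deg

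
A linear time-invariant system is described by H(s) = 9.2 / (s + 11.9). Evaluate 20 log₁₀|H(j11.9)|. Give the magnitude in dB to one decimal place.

|j11.9 + 11.9| = √(11.9² + 11.9²) = 16.83
|H(j11.9)| = 9.2 / 16.83 = 0.54667
20 log₁₀(0.54667) = -5.25 dB

-5.2 dB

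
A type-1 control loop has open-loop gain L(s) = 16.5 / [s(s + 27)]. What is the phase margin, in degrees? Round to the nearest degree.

Gain crossover: |L(jω)| = 1 at ω ≈ 0.611 rad/s.
∠L(j0.611) = −90° − arctan(0.611/27) ≈ -91.30°
PM = 180° + (-91.30°) = 88.70°

89°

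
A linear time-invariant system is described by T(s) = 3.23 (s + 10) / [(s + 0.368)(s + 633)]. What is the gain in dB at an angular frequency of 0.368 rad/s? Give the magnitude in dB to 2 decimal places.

|j0.368 + 10| = √(0.368² + 10²) = 10.01
|j0.368 + 0.368| = √(0.368² + 0.368²) = 0.5204
|j0.368 + 633| = √(0.368² + 633²) = 633
|T(j0.368)| = 3.23 × 10.01 / (0.5204 × 633) = 0.098114
20 log₁₀(0.098114) = -20.165 dB

-20.17 dB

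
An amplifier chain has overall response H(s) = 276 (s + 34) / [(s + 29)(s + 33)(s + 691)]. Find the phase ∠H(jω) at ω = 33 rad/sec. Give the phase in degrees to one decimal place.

-52.3°

∠(j33 + 34) = arctan(33/34) = 44.14°
∠(j33 + 29) = arctan(33/29) = 48.69°
∠(j33 + 33) = arctan(33/33) = 45.00°
∠(j33 + 691) = arctan(33/691) = 2.73°
∠H(j33) = 44.14° − (48.69° + 45.00° + 2.73°) = -52.28°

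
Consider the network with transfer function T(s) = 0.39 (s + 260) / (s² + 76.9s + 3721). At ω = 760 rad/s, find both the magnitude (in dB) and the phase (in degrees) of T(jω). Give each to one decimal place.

|T| = -65.3 dB, ∠T = -103.1°

|j760 + 260| = √(760² + 260²) = 803.2
|(j760)² + 76.9(j760) + 3721| = |-5.7388e+05 + j58444| = 5.768e+05
|T(j760)| = 0.39 × 803.2 / 5.768e+05 = 0.00054306
20 log₁₀(0.00054306) = -65.30 dB
∠(j760 + 260) = arctan(760/260) = 71.11°
∠[(j760)² + 76.9(j760) + 3721] = ∠[-5.7388e+05 + j58444] = 174.19°
∠T(j760) = 71.11° − 174.19° = -103.07°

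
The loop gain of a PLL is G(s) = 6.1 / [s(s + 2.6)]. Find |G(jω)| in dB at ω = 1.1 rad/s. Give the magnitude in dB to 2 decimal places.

|j1.1 + 2.6| = √(1.1² + 2.6²) = 2.823
|j1.1| = 1.1
|G(j1.1)| = 6.1 / (2.823 × 1.1) = 1.9643
20 log₁₀(1.9643) = 5.864 dB

5.86 dB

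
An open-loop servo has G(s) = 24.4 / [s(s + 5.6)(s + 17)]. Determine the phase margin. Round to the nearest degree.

Gain crossover: |G(jω)| = 1 at ω ≈ 0.256 rad/s.
∠G(j0.256) = −90° − arctan(0.256/5.6) − arctan(0.256/17) ≈ -93.48°
PM = 180° + (-93.48°) = 86.52°

87°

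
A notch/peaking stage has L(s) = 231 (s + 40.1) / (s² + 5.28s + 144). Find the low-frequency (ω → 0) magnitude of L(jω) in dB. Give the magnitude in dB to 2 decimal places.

36.17 dB

L(0) = 231 × 40.1 / 144 = 64.327
20 log₁₀(64.327) = 36.168 dB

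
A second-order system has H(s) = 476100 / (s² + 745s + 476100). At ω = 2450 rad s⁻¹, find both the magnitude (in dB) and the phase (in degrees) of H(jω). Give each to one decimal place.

|H| = -21.7 dB, ∠H = -161.7 deg

|(j2450)² + 745(j2450) + 476100| = |-5.5264e+06 + j1.8252e+06| = 5.82e+06
|H(j2450)| = 476100 / 5.82e+06 = 0.081804
20 log₁₀(0.081804) = -21.74 dB
∠[(j2450)² + 745(j2450) + 476100] = ∠[-5.5264e+06 + j1.8252e+06] = 161.72°
∠H(j2450) = −161.72° = -161.72°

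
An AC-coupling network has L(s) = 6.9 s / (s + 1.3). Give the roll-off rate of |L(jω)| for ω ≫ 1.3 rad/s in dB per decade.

With 1 zero and 1 pole, the high-frequency asymptotic slope is 20 × (1 − 1) = 0 dB/decade.

0 dB/decade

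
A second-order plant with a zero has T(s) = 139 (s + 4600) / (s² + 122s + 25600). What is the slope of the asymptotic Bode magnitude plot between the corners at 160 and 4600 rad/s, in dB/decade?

-40 dB/decade

In this band the factors already past their corner are: complex pole pair at ωₙ ≈ 160; net slope = -40 dB/decade.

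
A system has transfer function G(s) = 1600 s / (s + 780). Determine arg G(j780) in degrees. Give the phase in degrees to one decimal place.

∠(j780) = 90.00°
∠(j780 + 780) = arctan(780/780) = 45.00°
∠G(j780) = 90.00° − 45.00° = 45.00°

45.0°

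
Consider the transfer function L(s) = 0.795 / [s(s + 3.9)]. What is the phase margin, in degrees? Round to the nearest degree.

Gain crossover: |L(jω)| = 1 at ω ≈ 0.204 rad/s.
∠L(j0.204) = −90° − arctan(0.204/3.9) ≈ -92.99°
PM = 180° + (-92.99°) = 87.01°

87°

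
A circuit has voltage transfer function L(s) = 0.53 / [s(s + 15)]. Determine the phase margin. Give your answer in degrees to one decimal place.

Gain crossover: |L(jω)| = 1 at ω ≈ 0.0353 rad/s.
∠L(j0.0353) = −90° − arctan(0.0353/15) ≈ -90.13°
PM = 180° + (-90.13°) = 89.87°

89.9°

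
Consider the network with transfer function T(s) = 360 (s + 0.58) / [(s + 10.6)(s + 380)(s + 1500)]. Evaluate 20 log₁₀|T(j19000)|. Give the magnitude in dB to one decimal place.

-120.1 dB

|j19000 + 0.58| = √(19000² + 0.58²) = 1.9e+04
|j19000 + 10.6| = √(19000² + 10.6²) = 1.9e+04
|j19000 + 380| = √(19000² + 380²) = 1.9e+04
|j19000 + 1500| = √(19000² + 1500²) = 1.906e+04
|T(j19000)| = 360 × 1.9e+04 / (1.9e+04 × 1.9e+04 × 1.906e+04) = 9.9394e-07
20 log₁₀(9.9394e-07) = -120.05 dB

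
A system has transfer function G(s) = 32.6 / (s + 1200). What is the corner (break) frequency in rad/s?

1200 rad/s

The single real pole at s = −1200 gives a corner at ω = 1200 rad/s.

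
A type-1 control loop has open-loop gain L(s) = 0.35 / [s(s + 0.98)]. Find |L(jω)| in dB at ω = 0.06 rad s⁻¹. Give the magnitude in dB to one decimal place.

15.5 dB

|j0.06 + 0.98| = √(0.06² + 0.98²) = 0.9818
|j0.06| = 0.06
|L(j0.06)| = 0.35 / (0.9818 × 0.06) = 5.9413
20 log₁₀(5.9413) = 15.48 dB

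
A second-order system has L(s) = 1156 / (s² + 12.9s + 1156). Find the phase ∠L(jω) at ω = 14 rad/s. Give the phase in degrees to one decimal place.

-10.7°

∠[(j14)² + 12.9(j14) + 1156] = ∠[960 + j180.6] = 10.65°
∠L(j14) = −10.65° = -10.65°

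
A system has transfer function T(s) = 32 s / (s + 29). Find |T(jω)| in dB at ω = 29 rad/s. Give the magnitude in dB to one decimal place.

27.1 dB

|j29| = 29
|j29 + 29| = √(29² + 29²) = 41.01
|T(j29)| = 32 × 29 / 41.01 = 22.627
20 log₁₀(22.627) = 27.09 dB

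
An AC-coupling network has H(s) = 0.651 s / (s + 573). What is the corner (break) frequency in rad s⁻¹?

The single real pole at s = −573 gives a corner at ω = 573 rad s⁻¹.

573 rad s⁻¹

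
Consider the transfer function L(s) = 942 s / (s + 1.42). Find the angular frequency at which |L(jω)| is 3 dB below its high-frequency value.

1.42 rad/s

For a single-pole high-pass, the −3 dB point is at the pole: ω = 1.42 rad/s.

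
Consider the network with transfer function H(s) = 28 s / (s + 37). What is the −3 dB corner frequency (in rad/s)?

37 rad/s

For a single-pole high-pass, the −3 dB point is at the pole: ω = 37 rad/s.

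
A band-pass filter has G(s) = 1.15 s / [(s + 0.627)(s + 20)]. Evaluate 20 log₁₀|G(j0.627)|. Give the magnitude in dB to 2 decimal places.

|j0.627| = 0.627
|j0.627 + 0.627| = √(0.627² + 0.627²) = 0.8867
|j0.627 + 20| = √(0.627² + 20²) = 20.01
|G(j0.627)| = 1.15 × 0.627 / (0.8867 × 20.01) = 0.040639
20 log₁₀(0.040639) = -27.821 dB

-27.82 dB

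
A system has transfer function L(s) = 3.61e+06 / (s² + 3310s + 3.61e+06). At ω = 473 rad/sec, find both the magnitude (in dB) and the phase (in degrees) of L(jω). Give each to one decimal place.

|(j473)² + 3310(j473) + 3.61e+06| = |3.3863e+06 + j1.5656e+06| = 3.731e+06
|L(j473)| = 3.61e+06 / 3.731e+06 = 0.96765
20 log₁₀(0.96765) = -0.29 dB
∠[(j473)² + 3310(j473) + 3.61e+06] = ∠[3.3863e+06 + j1.5656e+06] = 24.81°
∠L(j473) = −24.81° = -24.81°

|L| = -0.3 dB, ∠L = -24.8°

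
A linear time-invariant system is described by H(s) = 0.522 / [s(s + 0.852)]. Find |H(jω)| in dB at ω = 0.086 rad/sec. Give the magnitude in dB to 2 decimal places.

|j0.086 + 0.852| = √(0.086² + 0.852²) = 0.8563
|j0.086| = 0.086
|H(j0.086)| = 0.522 / (0.8563 × 0.086) = 7.0881
20 log₁₀(7.0881) = 17.011 dB

17.01 dB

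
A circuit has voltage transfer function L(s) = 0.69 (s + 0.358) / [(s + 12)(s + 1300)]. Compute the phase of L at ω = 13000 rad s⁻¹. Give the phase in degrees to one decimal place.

∠(j13000 + 0.358) = arctan(13000/0.358) = 90.00°
∠(j13000 + 12) = arctan(13000/12) = 89.95°
∠(j13000 + 1300) = arctan(13000/1300) = 84.29°
∠L(j13000) = 90.00° − (89.95° + 84.29°) = -84.24°

-84.2 deg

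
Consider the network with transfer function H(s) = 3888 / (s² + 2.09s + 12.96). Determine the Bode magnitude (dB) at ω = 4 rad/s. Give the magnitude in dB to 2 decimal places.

|(j4)² + 2.09(j4) + 12.96| = |-3.04 + j8.36| = 8.896
|H(j4)| = 3888 / 8.896 = 437.07
20 log₁₀(437.07) = 52.811 dB

52.81 dB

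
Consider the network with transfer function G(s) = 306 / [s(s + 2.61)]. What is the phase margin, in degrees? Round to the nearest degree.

Gain crossover: |G(jω)| = 1 at ω ≈ 17.4 rad/s.
∠G(j17.4) = −90° − arctan(17.4/2.61) ≈ -171.47°
PM = 180° + (-171.47°) = 8.53°

9°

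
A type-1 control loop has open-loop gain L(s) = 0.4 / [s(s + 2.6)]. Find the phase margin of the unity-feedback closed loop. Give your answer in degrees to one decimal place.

86.6°

Gain crossover: |L(jω)| = 1 at ω ≈ 0.154 rad s⁻¹.
∠L(j0.154) = −90° − arctan(0.154/2.6) ≈ -93.38°
PM = 180° + (-93.38°) = 86.62°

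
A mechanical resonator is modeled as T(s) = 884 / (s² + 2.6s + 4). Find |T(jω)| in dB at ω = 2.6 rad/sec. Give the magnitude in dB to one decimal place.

41.7 dB

|(j2.6)² + 2.6(j2.6) + 4| = |-2.76 + j6.76| = 7.302
|T(j2.6)| = 884 / 7.302 = 121.07
20 log₁₀(121.07) = 41.66 dB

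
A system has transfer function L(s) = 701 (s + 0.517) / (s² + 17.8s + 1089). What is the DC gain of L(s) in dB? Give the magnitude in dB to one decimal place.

-9.6 dB

L(0) = 701 × 0.517 / 1089 = 0.3328
20 log₁₀(0.3328) = -9.56 dB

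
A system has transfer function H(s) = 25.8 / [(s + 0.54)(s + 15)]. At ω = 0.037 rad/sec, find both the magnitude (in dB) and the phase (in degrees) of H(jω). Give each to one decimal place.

|H| = 10.0 dB, ∠H = -4.1 deg

|j0.037 + 0.54| = √(0.037² + 0.54²) = 0.5413
|j0.037 + 15| = √(0.037² + 15²) = 15
|H(j0.037)| = 25.8 / (0.5413 × 15) = 3.1777
20 log₁₀(3.1777) = 10.04 dB
∠(j0.037 + 0.54) = arctan(0.037/0.54) = 3.92°
∠(j0.037 + 15) = arctan(0.037/15) = 0.14°
∠H(j0.037) = − (3.92° + 0.14°) = -4.06°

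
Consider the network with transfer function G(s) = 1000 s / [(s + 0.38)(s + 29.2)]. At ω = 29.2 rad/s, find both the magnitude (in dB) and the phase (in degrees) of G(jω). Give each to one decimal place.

|G| = 27.7 dB, ∠G = -44.3°

|j29.2| = 29.2
|j29.2 + 0.38| = √(29.2² + 0.38²) = 29.2
|j29.2 + 29.2| = √(29.2² + 29.2²) = 41.3
|G(j29.2)| = 1000 × 29.2 / (29.2 × 41.3) = 24.214
20 log₁₀(24.214) = 27.68 dB
∠(j29.2) = 90.00°
∠(j29.2 + 0.38) = arctan(29.2/0.38) = 89.25°
∠(j29.2 + 29.2) = arctan(29.2/29.2) = 45.00°
∠G(j29.2) = 90.00° − (89.25° + 45.00°) = -44.25°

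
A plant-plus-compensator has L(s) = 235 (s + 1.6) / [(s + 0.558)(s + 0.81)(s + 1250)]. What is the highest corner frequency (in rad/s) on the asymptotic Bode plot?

1250 rad/s

Break frequencies occur at each pole and zero magnitude: 0.558 rad/s, 0.81 rad/s, 1.6 rad/s, 1250 rad/s.
The highest is 1250 rad/s.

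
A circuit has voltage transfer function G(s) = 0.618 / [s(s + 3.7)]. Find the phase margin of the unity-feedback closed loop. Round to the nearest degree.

87°

Gain crossover: |G(jω)| = 1 at ω ≈ 0.167 rad s⁻¹.
∠G(j0.167) = −90° − arctan(0.167/3.7) ≈ -92.58°
PM = 180° + (-92.58°) = 87.42°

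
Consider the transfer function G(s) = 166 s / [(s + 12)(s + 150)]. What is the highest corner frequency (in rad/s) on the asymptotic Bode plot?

Break frequencies occur at each pole and zero magnitude: 12 rad/s, 150 rad/s.
The highest is 150 rad/s.

150 rad/s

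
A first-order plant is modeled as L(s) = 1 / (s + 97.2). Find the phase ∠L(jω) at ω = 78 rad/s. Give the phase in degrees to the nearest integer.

-39 deg

∠(j78 + 97.2) = arctan(78/97.2) = 38.75°
∠L(j78) = −38.75° = -38.75°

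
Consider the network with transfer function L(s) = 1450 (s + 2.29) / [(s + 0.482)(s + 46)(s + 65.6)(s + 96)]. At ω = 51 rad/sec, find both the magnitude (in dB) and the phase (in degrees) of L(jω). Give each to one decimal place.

|L| = -52.6 dB, ∠L = -115.8°

|j51 + 2.29| = √(51² + 2.29²) = 51.05
|j51 + 0.482| = √(51² + 0.482²) = 51
|j51 + 46| = √(51² + 46²) = 68.68
|j51 + 65.6| = √(51² + 65.6²) = 83.09
|j51 + 96| = √(51² + 96²) = 108.7
|L(j51)| = 1450 × 51.05 / (51 × 68.68 × 83.09 × 108.7) = 0.0023396
20 log₁₀(0.0023396) = -52.62 dB
∠(j51 + 2.29) = arctan(51/2.29) = 87.43°
∠(j51 + 0.482) = arctan(51/0.482) = 89.46°
∠(j51 + 46) = arctan(51/46) = 47.95°
∠(j51 + 65.6) = arctan(51/65.6) = 37.86°
∠(j51 + 96) = arctan(51/96) = 27.98°
∠L(j51) = 87.43° − (89.46° + 47.95° + 37.86° + 27.98°) = -115.82°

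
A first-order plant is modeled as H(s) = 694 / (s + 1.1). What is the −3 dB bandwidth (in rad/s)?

1.1 rad/s

For a single-pole low-pass, the −3 dB point is at the pole: ω = 1.1 rad/s.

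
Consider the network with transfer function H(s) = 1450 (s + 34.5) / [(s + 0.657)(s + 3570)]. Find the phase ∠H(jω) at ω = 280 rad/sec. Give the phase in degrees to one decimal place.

∠(j280 + 34.5) = arctan(280/34.5) = 82.98°
∠(j280 + 0.657) = arctan(280/0.657) = 89.87°
∠(j280 + 3570) = arctan(280/3570) = 4.48°
∠H(j280) = 82.98° − (89.87° + 4.48°) = -11.37°

-11.4°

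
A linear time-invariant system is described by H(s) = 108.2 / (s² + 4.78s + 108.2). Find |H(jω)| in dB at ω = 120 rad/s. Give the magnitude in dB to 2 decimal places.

-42.42 dB

|(j120)² + 4.78(j120) + 108.2| = |-14292 + j573.6| = 1.43e+04
|H(j120)| = 108.2 / 1.43e+04 = 0.0075647
20 log₁₀(0.0075647) = -42.424 dB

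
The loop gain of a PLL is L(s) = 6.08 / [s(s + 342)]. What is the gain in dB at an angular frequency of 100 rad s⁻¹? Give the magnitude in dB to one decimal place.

-75.4 dB

|j100 + 342| = √(100² + 342²) = 356.3
|j100| = 100
|L(j100)| = 6.08 / (356.3 × 100) = 0.00017063
20 log₁₀(0.00017063) = -75.36 dB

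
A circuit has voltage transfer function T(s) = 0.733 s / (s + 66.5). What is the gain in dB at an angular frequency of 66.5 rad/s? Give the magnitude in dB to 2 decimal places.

-5.71 dB

|j66.5| = 66.5
|j66.5 + 66.5| = √(66.5² + 66.5²) = 94.05
|T(j66.5)| = 0.733 × 66.5 / 94.05 = 0.51831
20 log₁₀(0.51831) = -5.708 dB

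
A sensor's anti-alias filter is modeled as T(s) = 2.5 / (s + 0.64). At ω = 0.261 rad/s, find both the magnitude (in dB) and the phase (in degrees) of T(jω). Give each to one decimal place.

|j0.261 + 0.64| = √(0.261² + 0.64²) = 0.6912
|T(j0.261)| = 2.5 / 0.6912 = 3.617
20 log₁₀(3.617) = 11.17 dB
∠(j0.261 + 0.64) = arctan(0.261/0.64) = 22.19°
∠T(j0.261) = −22.19° = -22.19°

|T| = 11.2 dB, ∠T = -22.2°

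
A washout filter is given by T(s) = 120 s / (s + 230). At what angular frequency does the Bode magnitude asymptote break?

The single real pole at s = −230 gives a corner at ω = 230 rad/s.

230 rad/s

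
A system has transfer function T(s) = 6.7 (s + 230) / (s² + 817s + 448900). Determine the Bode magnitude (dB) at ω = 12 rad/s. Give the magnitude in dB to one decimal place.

|j12 + 230| = √(12² + 230²) = 230.3
|(j12)² + 817(j12) + 448900| = |4.4876e+05 + j9804| = 4.489e+05
|T(j12)| = 6.7 × 230.3 / 4.489e+05 = 0.0034378
20 log₁₀(0.0034378) = -49.27 dB

-49.3 dB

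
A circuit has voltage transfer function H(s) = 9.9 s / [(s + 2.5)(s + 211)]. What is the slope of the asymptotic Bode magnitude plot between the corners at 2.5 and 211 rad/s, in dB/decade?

0 dB/decade

In this band the factors already past their corner are: 1 differentiator zero, pole at 2.5; net slope = 0 dB/decade.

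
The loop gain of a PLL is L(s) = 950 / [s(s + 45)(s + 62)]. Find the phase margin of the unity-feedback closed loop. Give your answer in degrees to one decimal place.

89.3 deg

Gain crossover: |L(jω)| = 1 at ω ≈ 0.34 rad/s.
∠L(j0.34) = −90° − arctan(0.34/45) − arctan(0.34/62) ≈ -90.75°
PM = 180° + (-90.75°) = 89.25°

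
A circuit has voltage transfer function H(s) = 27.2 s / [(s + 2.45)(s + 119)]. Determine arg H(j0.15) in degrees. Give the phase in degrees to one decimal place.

86.4°

∠(j0.15) = 90.00°
∠(j0.15 + 2.45) = arctan(0.15/2.45) = 3.50°
∠(j0.15 + 119) = arctan(0.15/119) = 0.07°
∠H(j0.15) = 90.00° − (3.50° + 0.07°) = 86.42°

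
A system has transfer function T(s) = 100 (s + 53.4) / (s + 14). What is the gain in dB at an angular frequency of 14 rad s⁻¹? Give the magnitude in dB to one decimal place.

|j14 + 53.4| = √(14² + 53.4²) = 55.2
|j14 + 14| = √(14² + 14²) = 19.8
|T(j14)| = 100 × 55.2 / 19.8 = 278.83
20 log₁₀(278.83) = 48.91 dB

48.9 dB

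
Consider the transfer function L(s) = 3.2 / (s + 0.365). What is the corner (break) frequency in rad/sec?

0.365 rad/sec

The single real pole at s = −0.365 gives a corner at ω = 0.365 rad/sec.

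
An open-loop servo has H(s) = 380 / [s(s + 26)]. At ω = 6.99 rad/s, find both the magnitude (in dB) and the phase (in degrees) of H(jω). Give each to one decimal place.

|H| = 6.1 dB, ∠H = -105.0°

|j6.99 + 26| = √(6.99² + 26²) = 26.92
|j6.99| = 6.99
|H(j6.99)| = 380 / (26.92 × 6.99) = 2.0192
20 log₁₀(2.0192) = 6.10 dB
∠(j6.99 + 26) = arctan(6.99/26) = 15.05°
∠(j6.99) = 90.00°
∠H(j6.99) = − (15.05° + 90.00°) = -105.05°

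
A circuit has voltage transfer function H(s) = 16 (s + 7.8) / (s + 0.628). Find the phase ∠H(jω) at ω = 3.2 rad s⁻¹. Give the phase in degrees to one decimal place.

∠(j3.2 + 7.8) = arctan(3.2/7.8) = 22.31°
∠(j3.2 + 0.628) = arctan(3.2/0.628) = 78.90°
∠H(j3.2) = 22.31° − 78.90° = -56.59°

-56.6°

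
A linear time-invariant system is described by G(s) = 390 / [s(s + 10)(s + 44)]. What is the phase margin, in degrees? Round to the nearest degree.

84°

Gain crossover: |G(jω)| = 1 at ω ≈ 0.883 rad/s.
∠G(j0.883) = −90° − arctan(0.883/10) − arctan(0.883/44) ≈ -96.19°
PM = 180° + (-96.19°) = 83.81°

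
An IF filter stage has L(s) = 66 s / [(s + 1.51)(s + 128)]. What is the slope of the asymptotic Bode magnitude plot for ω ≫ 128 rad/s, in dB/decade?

With 1 zero and 2 poles, the high-frequency asymptotic slope is 20 × (1 − 2) = -20 dB/decade.

-20 dB/decade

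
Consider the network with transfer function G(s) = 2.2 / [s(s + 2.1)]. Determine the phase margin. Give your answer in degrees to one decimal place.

65.6°

Gain crossover: |G(jω)| = 1 at ω ≈ 0.954 rad/s.
∠G(j0.954) = −90° − arctan(0.954/2.1) ≈ -114.43°
PM = 180° + (-114.43°) = 65.57°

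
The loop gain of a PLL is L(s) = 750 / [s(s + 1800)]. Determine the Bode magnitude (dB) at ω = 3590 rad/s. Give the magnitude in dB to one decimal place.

-85.7 dB

|j3590 + 1800| = √(3590² + 1800²) = 4016
|j3590| = 3590
|L(j3590)| = 750 / (4016 × 3590) = 5.2021e-05
20 log₁₀(5.2021e-05) = -85.68 dB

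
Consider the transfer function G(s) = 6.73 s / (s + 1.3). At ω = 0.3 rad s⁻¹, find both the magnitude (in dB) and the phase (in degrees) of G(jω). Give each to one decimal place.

|G| = 3.6 dB, ∠G = 77.0°

|j0.3| = 0.3
|j0.3 + 1.3| = √(0.3² + 1.3²) = 1.334
|G(j0.3)| = 6.73 × 0.3 / 1.334 = 1.5133
20 log₁₀(1.5133) = 3.60 dB
∠(j0.3) = 90.00°
∠(j0.3 + 1.3) = arctan(0.3/1.3) = 12.99°
∠G(j0.3) = 90.00° − 12.99° = 77.01°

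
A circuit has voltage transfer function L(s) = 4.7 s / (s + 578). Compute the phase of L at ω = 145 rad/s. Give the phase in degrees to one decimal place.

75.9°

∠(j145) = 90.00°
∠(j145 + 578) = arctan(145/578) = 14.08°
∠L(j145) = 90.00° − 14.08° = 75.92°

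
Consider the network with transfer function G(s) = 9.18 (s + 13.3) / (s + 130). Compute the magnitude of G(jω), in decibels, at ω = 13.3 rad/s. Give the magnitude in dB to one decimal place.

2.4 dB

|j13.3 + 13.3| = √(13.3² + 13.3²) = 18.81
|j13.3 + 130| = √(13.3² + 130²) = 130.7
|G(j13.3)| = 9.18 × 18.81 / 130.7 = 1.3213
20 log₁₀(1.3213) = 2.42 dB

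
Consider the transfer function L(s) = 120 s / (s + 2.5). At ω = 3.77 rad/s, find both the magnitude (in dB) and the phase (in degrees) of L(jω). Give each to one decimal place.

|j3.77| = 3.77
|j3.77 + 2.5| = √(3.77² + 2.5²) = 4.524
|L(j3.77)| = 120 × 3.77 / 4.524 = 100.01
20 log₁₀(100.01) = 40.00 dB
∠(j3.77) = 90.00°
∠(j3.77 + 2.5) = arctan(3.77/2.5) = 56.45°
∠L(j3.77) = 90.00° − 56.45° = 33.55°

|L| = 40.0 dB, ∠L = 33.5°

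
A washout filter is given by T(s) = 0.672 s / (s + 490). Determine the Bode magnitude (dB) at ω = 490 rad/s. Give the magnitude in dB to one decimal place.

|j490| = 490
|j490 + 490| = √(490² + 490²) = 693
|T(j490)| = 0.672 × 490 / 693 = 0.47518
20 log₁₀(0.47518) = -6.46 dB

-6.5 dB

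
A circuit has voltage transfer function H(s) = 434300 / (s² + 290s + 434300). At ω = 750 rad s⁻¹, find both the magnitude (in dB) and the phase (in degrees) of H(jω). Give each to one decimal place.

|H| = 4.7 dB, ∠H = -120.5°

|(j750)² + 290(j750) + 434300| = |-1.282e+05 + j2.175e+05| = 2.525e+05
|H(j750)| = 434300 / 2.525e+05 = 1.7202
20 log₁₀(1.7202) = 4.71 dB
∠[(j750)² + 290(j750) + 434300] = ∠[-1.282e+05 + j2.175e+05] = 120.52°
∠H(j750) = −120.52° = -120.52°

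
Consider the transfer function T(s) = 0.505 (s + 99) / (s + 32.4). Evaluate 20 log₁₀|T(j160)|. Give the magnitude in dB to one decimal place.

-4.7 dB

|j160 + 99| = √(160² + 99²) = 188.2
|j160 + 32.4| = √(160² + 32.4²) = 163.2
|T(j160)| = 0.505 × 188.2 / 163.2 = 0.58204
20 log₁₀(0.58204) = -4.70 dB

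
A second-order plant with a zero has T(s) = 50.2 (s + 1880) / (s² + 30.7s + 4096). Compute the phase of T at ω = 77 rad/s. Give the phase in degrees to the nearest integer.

-125°

∠(j77 + 1880) = arctan(77/1880) = 2.35°
∠[(j77)² + 30.7(j77) + 4096] = ∠[-1833 + j2363.9] = 127.79°
∠T(j77) = 2.35° − 127.79° = -125.45°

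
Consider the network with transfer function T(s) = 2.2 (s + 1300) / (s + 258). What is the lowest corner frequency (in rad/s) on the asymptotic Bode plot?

Break frequencies occur at each pole and zero magnitude: 258 rad/s, 1300 rad/s.
The lowest is 258 rad/s.

258 rad/s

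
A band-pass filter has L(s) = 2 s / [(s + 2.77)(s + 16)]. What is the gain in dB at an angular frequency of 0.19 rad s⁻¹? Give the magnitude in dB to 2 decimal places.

-41.36 dB

|j0.19| = 0.19
|j0.19 + 2.77| = √(0.19² + 2.77²) = 2.777
|j0.19 + 16| = √(0.19² + 16²) = 16
|L(j0.19)| = 2 × 0.19 / (2.777 × 16) = 0.0085533
20 log₁₀(0.0085533) = -41.357 dB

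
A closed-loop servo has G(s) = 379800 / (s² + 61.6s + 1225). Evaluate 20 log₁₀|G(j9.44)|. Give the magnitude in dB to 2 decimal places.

|(j9.44)² + 61.6(j9.44) + 1225| = |1135.9 + j581.5| = 1276
|G(j9.44)| = 379800 / 1276 = 297.63
20 log₁₀(297.63) = 49.474 dB

49.47 dB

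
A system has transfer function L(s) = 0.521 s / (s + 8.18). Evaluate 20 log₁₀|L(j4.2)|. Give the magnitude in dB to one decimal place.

-12.5 dB

|j4.2| = 4.2
|j4.2 + 8.18| = √(4.2² + 8.18²) = 9.195
|L(j4.2)| = 0.521 × 4.2 / 9.195 = 0.23797
20 log₁₀(0.23797) = -12.47 dB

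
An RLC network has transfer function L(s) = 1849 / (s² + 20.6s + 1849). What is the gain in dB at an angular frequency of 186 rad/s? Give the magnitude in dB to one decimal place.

-25.0 dB

|(j186)² + 20.6(j186) + 1849| = |-32747 + j3831.6| = 3.297e+04
|L(j186)| = 1849 / 3.297e+04 = 0.056081
20 log₁₀(0.056081) = -25.02 dB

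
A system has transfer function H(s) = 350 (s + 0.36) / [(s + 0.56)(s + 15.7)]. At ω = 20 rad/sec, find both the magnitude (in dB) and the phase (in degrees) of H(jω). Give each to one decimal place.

|H| = 22.8 dB, ∠H = -51.3 deg

|j20 + 0.36| = √(20² + 0.36²) = 20
|j20 + 0.56| = √(20² + 0.56²) = 20.01
|j20 + 15.7| = √(20² + 15.7²) = 25.43
|H(j20)| = 350 × 20 / (20.01 × 25.43) = 13.762
20 log₁₀(13.762) = 22.77 dB
∠(j20 + 0.36) = arctan(20/0.36) = 88.97°
∠(j20 + 0.56) = arctan(20/0.56) = 88.40°
∠(j20 + 15.7) = arctan(20/15.7) = 51.87°
∠H(j20) = 88.97° − (88.40° + 51.87°) = -51.30°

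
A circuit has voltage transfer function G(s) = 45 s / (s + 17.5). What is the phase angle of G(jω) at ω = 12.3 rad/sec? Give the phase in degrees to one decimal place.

∠(j12.3) = 90.00°
∠(j12.3 + 17.5) = arctan(12.3/17.5) = 35.10°
∠G(j12.3) = 90.00° − 35.10° = 54.90°

54.9°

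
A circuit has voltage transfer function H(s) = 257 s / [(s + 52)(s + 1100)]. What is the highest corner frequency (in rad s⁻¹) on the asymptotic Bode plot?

1100 rad s⁻¹

Break frequencies occur at each pole and zero magnitude: 52 rad s⁻¹, 1100 rad s⁻¹.
The highest is 1100 rad s⁻¹.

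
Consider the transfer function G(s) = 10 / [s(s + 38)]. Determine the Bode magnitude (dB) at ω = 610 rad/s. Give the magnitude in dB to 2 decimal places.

|j610 + 38| = √(610² + 38²) = 611.2
|j610| = 610
|G(j610)| = 10 / (611.2 × 610) = 2.6823e-05
20 log₁₀(2.6823e-05) = -91.430 dB

-91.43 dB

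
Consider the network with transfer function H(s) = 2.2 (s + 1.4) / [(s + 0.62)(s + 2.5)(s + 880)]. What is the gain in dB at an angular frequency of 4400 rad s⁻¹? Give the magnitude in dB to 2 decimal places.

|j4400 + 1.4| = √(4400² + 1.4²) = 4400
|j4400 + 0.62| = √(4400² + 0.62²) = 4400
|j4400 + 2.5| = √(4400² + 2.5²) = 4400
|j4400 + 880| = √(4400² + 880²) = 4487
|H(j4400)| = 2.2 × 4400 / (4400 × 4400 × 4487) = 1.1143e-07
20 log₁₀(1.1143e-07) = -139.060 dB

-139.06 dB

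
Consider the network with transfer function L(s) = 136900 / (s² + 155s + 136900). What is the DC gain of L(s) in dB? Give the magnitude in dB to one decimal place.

0.0 dB

L(0) = 136900 / 136900 = 1
20 log₁₀(1) = 0.00 dB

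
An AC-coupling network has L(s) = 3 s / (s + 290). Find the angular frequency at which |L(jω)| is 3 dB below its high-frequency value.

290 rad/s

For a single-pole high-pass, the −3 dB point is at the pole: ω = 290 rad/s.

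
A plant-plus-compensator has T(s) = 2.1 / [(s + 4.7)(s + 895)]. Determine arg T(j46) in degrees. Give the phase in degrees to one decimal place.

-87.1°

∠(j46 + 4.7) = arctan(46/4.7) = 84.17°
∠(j46 + 895) = arctan(46/895) = 2.94°
∠T(j46) = − (84.17° + 2.94°) = -87.11°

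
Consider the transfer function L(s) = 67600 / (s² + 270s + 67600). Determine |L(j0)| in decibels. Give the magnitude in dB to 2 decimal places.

0.00 dB

L(0) = 67600 / 67600 = 1
20 log₁₀(1) = 0.000 dB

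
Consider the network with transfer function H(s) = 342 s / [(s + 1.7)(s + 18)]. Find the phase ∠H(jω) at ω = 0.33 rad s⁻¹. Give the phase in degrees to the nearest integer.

∠(j0.33) = 90.00°
∠(j0.33 + 1.7) = arctan(0.33/1.7) = 10.99°
∠(j0.33 + 18) = arctan(0.33/18) = 1.05°
∠H(j0.33) = 90.00° − (10.99° + 1.05°) = 77.96°

78 deg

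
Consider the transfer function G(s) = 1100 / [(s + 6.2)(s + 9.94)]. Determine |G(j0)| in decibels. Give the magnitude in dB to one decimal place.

G(0) = 1100 / (6.2 × 9.94) = 17.849
20 log₁₀(17.849) = 25.03 dB

25.0 dB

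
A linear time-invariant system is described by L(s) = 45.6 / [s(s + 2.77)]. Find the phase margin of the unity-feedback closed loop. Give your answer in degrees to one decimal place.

Gain crossover: |L(jω)| = 1 at ω ≈ 6.47 rad/sec.
∠L(j6.47) = −90° − arctan(6.47/2.77) ≈ -156.84°
PM = 180° + (-156.84°) = 23.16°

23.2°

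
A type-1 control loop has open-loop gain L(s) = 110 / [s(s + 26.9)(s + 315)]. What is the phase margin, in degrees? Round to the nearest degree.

Gain crossover: |L(jω)| = 1 at ω ≈ 0.013 rad/s.
∠L(j0.013) = −90° − arctan(0.013/26.9) − arctan(0.013/315) ≈ -90.03°
PM = 180° + (-90.03°) = 89.97°

90°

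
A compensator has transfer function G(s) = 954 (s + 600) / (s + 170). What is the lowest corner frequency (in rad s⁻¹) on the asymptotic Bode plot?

170 rad s⁻¹

Break frequencies occur at each pole and zero magnitude: 170 rad s⁻¹, 600 rad s⁻¹.
The lowest is 170 rad s⁻¹.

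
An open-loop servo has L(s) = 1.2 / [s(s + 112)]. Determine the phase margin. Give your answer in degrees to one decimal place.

90.0°

Gain crossover: |L(jω)| = 1 at ω ≈ 0.0107 rad/s.
∠L(j0.0107) = −90° − arctan(0.0107/112) ≈ -90.01°
PM = 180° + (-90.01°) = 89.99°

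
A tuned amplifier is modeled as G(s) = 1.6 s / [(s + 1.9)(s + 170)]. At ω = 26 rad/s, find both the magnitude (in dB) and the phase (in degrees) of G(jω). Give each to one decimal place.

|j26| = 26
|j26 + 1.9| = √(26² + 1.9²) = 26.07
|j26 + 170| = √(26² + 170²) = 172
|G(j26)| = 1.6 × 26 / (26.07 × 172) = 0.0092788
20 log₁₀(0.0092788) = -40.65 dB
∠(j26) = 90.00°
∠(j26 + 1.9) = arctan(26/1.9) = 85.82°
∠(j26 + 170) = arctan(26/170) = 8.70°
∠G(j26) = 90.00° − (85.82° + 8.70°) = -4.52°

|G| = -40.7 dB, ∠G = -4.5°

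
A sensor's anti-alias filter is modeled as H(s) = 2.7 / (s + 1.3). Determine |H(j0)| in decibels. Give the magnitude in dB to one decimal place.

H(0) = 2.7 / 1.3 = 2.0769
20 log₁₀(2.0769) = 6.35 dB

6.3 dB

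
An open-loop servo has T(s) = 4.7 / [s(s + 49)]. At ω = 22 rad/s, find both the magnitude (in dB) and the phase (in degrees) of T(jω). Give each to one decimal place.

|T| = -48.0 dB, ∠T = -114.2 deg

|j22 + 49| = √(22² + 49²) = 53.71
|j22| = 22
|T(j22)| = 4.7 / (53.71 × 22) = 0.0039774
20 log₁₀(0.0039774) = -48.01 dB
∠(j22 + 49) = arctan(22/49) = 24.18°
∠(j22) = 90.00°
∠T(j22) = − (24.18° + 90.00°) = -114.18°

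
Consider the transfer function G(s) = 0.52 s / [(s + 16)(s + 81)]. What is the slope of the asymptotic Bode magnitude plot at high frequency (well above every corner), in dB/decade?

With 1 zero and 2 poles, the high-frequency asymptotic slope is 20 × (1 − 2) = -20 dB/decade.

-20 dB/decade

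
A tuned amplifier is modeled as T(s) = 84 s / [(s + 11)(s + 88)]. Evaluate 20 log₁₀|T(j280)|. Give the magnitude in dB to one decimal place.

-10.9 dB

|j280| = 280
|j280 + 11| = √(280² + 11²) = 280.2
|j280 + 88| = √(280² + 88²) = 293.5
|T(j280)| = 84 × 280 / (280.2 × 293.5) = 0.28598
20 log₁₀(0.28598) = -10.87 dB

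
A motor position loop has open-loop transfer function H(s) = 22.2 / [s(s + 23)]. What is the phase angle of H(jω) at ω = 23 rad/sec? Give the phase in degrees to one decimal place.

-135.0°

∠(j23 + 23) = arctan(23/23) = 45.00°
∠(j23) = 90.00°
∠H(j23) = − (45.00° + 90.00°) = -135.00°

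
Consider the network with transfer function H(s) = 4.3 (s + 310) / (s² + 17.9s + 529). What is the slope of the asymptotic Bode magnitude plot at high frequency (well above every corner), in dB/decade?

With 1 zero and 2 poles, the high-frequency asymptotic slope is 20 × (1 − 2) = -20 dB/decade.

-20 dB/decade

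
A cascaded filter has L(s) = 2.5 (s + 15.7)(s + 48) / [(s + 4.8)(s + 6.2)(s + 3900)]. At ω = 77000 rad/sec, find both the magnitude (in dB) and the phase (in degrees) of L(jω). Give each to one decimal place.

|j77000 + 15.7| = √(77000² + 15.7²) = 7.7e+04
|j77000 + 48| = √(77000² + 48²) = 7.7e+04
|j77000 + 4.8| = √(77000² + 4.8²) = 7.7e+04
|j77000 + 6.2| = √(77000² + 6.2²) = 7.7e+04
|j77000 + 3900| = √(77000² + 3900²) = 7.71e+04
|L(j77000)| = 2.5 × 7.7e+04 × 7.7e+04 / (7.7e+04 × 7.7e+04 × 7.71e+04) = 3.2426e-05
20 log₁₀(3.2426e-05) = -89.78 dB
∠(j77000 + 15.7) = arctan(77000/15.7) = 89.99°
∠(j77000 + 48) = arctan(77000/48) = 89.96°
∠(j77000 + 4.8) = arctan(77000/4.8) = 90.00°
∠(j77000 + 6.2) = arctan(77000/6.2) = 90.00°
∠(j77000 + 3900) = arctan(77000/3900) = 87.10°
∠L(j77000) = 89.99° + 89.96° − (90.00° + 90.00° + 87.10°) = -87.14°

|L| = -89.8 dB, ∠L = -87.1 deg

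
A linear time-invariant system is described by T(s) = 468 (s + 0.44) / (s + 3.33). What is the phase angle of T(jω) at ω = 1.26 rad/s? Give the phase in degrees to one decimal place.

∠(j1.26 + 0.44) = arctan(1.26/0.44) = 70.75°
∠(j1.26 + 3.33) = arctan(1.26/3.33) = 20.73°
∠T(j1.26) = 70.75° − 20.73° = 50.02°

50.0 deg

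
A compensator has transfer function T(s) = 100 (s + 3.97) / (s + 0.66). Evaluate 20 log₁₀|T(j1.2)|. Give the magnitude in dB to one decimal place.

49.6 dB

|j1.2 + 3.97| = √(1.2² + 3.97²) = 4.147
|j1.2 + 0.66| = √(1.2² + 0.66²) = 1.37
|T(j1.2)| = 100 × 4.147 / 1.37 = 302.83
20 log₁₀(302.83) = 49.62 dB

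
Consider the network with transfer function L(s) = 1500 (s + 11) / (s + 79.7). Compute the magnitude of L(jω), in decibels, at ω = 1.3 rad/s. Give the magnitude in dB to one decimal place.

|j1.3 + 11| = √(1.3² + 11²) = 11.08
|j1.3 + 79.7| = √(1.3² + 79.7²) = 79.71
|L(j1.3)| = 1500 × 11.08 / 79.71 = 208.44
20 log₁₀(208.44) = 46.38 dB

46.4 dB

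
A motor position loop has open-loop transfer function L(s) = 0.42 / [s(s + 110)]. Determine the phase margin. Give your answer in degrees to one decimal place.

Gain crossover: |L(jω)| = 1 at ω ≈ 0.00382 rad s⁻¹.
∠L(j0.00382) = −90° − arctan(0.00382/110) ≈ -90.00°
PM = 180° + (-90.00°) = 90.00°

90.0°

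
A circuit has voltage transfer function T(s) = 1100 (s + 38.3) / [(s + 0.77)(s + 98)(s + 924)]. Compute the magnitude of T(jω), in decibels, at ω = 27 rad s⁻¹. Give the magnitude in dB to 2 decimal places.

-33.85 dB

|j27 + 38.3| = √(27² + 38.3²) = 46.86
|j27 + 0.77| = √(27² + 0.77²) = 27.01
|j27 + 98| = √(27² + 98²) = 101.7
|j27 + 924| = √(27² + 924²) = 924.4
|T(j27)| = 1100 × 46.86 / (27.01 × 101.7 × 924.4) = 0.020309
20 log₁₀(0.020309) = -33.846 dB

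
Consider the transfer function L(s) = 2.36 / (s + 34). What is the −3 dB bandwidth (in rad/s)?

For a single-pole low-pass, the −3 dB point is at the pole: ω = 34 rad/s.

34 rad/s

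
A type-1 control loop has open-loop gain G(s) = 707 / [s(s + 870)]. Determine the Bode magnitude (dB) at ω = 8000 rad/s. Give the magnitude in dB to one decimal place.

|j8000 + 870| = √(8000² + 870²) = 8047
|j8000| = 8000
|G(j8000)| = 707 / (8047 × 8000) = 1.0982e-05
20 log₁₀(1.0982e-05) = -99.19 dB

-99.2 dB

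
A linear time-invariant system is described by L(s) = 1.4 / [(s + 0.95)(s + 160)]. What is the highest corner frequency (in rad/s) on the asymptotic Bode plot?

160 rad/s

Break frequencies occur at each pole and zero magnitude: 0.95 rad/s, 160 rad/s.
The highest is 160 rad/s.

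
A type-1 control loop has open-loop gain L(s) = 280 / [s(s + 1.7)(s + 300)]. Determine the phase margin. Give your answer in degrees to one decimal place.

72.7°

Gain crossover: |L(jω)| = 1 at ω ≈ 0.525 rad/sec.
∠L(j0.525) = −90° − arctan(0.525/1.7) − arctan(0.525/300) ≈ -107.25°
PM = 180° + (-107.25°) = 72.75°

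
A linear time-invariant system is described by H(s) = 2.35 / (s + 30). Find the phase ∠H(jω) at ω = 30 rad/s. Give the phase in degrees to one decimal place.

-45.0°

∠(j30 + 30) = arctan(30/30) = 45.00°
∠H(j30) = −45.00° = -45.00°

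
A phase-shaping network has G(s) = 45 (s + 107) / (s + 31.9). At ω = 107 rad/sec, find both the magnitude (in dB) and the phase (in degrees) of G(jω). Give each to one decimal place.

|G| = 35.7 dB, ∠G = -28.4°

|j107 + 107| = √(107² + 107²) = 151.3
|j107 + 31.9| = √(107² + 31.9²) = 111.7
|G(j107)| = 45 × 151.3 / 111.7 = 60.987
20 log₁₀(60.987) = 35.70 dB
∠(j107 + 107) = arctan(107/107) = 45.00°
∠(j107 + 31.9) = arctan(107/31.9) = 73.40°
∠G(j107) = 45.00° − 73.40° = -28.40°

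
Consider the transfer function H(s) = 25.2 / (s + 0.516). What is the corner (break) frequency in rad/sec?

The single real pole at s = −0.516 gives a corner at ω = 0.516 rad/sec.

0.516 rad/sec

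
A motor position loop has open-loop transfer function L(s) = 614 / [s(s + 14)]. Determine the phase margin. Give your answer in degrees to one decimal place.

Gain crossover: |L(jω)| = 1 at ω ≈ 22.9 rad/sec.
∠L(j22.9) = −90° − arctan(22.9/14) ≈ -148.54°
PM = 180° + (-148.54°) = 31.46°

31.5°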